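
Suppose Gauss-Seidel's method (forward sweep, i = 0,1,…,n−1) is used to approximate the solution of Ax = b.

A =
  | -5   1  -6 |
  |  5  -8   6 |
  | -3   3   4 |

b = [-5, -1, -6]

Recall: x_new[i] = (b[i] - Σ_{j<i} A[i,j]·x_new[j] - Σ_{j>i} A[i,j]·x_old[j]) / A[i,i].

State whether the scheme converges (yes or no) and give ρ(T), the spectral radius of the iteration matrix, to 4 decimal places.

yes, ρ = 0.9000

Split A = D + L + U, D = diag(-5, -8, 4).
T_GS = -(D+L)⁻¹U: row 0 first, T[0,2] = -(-6)/(-5) = -1.2000; later rows by forward substitution.
  T[0,:] = [+0.0000 +0.2000 -1.2000]
  T[1,:] = [+0.0000 +0.1250 +0.0000]
  T[2,:] = [+0.0000 +0.0563 -0.9000]
|λ(T)| sorted: 0.9000, 0.1250, 0.0000.
ρ = 0.9000; 0.9000 < 1 ⇒ converges.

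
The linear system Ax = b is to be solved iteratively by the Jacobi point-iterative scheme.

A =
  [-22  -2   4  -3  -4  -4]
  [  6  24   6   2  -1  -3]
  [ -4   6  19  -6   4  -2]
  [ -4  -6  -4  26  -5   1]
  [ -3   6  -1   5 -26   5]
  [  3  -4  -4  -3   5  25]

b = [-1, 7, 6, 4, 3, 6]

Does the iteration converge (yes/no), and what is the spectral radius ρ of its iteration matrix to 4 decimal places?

Let D = diag(-22, 24, 19, 26, -26, 25); L, U the strict triangles.
T_J = -D⁻¹(L+U): T[2,5] = -(-2)/(19) = +0.1053; T[2,2] = 0.
  T[0,:] = [+0.0000 -0.0909 +0.1818 -0.1364 -0.1818 -0.1818]
  T[1,:] = [-0.2500 +0.0000 -0.2500 -0.0833 +0.0417 +0.1250]
  T[2,:] = [+0.2105 -0.3158 +0.0000 +0.3158 -0.2105 +0.1053]
  T[3,:] = [+0.1538 +0.2308 +0.1538 +0.0000 +0.1923 -0.0385]
  T[4,:] = [-0.1154 +0.2308 -0.0385 +0.1923 +0.0000 +0.1923]
  T[5,:] = [-0.1200 +0.1600 +0.1600 +0.1200 -0.2000 +0.0000]
eigenvalue magnitudes: 0.5166, 0.4238, 0.1204, 0.1171, 0.0488, 0.0488.
spectral radius ρ = 0.5166; 0.5166 < 1: convergent.

yes, ρ = 0.5166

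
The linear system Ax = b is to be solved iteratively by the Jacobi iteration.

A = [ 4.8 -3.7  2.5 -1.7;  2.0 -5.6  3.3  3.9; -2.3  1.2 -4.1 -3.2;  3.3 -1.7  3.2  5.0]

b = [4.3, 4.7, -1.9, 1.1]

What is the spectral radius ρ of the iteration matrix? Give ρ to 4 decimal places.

1.4538

Diagonal D = diag(4.8, -5.6, -4.1, 5); L, U strict lower/upper.
T_J = -D⁻¹(L+U): T[2,1] = -(1.2)/(-4.1) = +0.2927; T[2,2] = 0.
  T[0,:] = [+0.0000, +0.7708, -0.5208, +0.3542]
  T[1,:] = [+0.3571, +0.0000, +0.5893, +0.6964]
  T[2,:] = [-0.5610, +0.2927, +0.0000, -0.7805]
  T[3,:] = [-0.6600, +0.3400, -0.6400, +0.0000]
|λ(T)| sorted: 1.4538, 0.6112, 0.5966, 0.5966.
ρ(T) = max|λ| = 1.4538; 1.4538 > 1: divergent.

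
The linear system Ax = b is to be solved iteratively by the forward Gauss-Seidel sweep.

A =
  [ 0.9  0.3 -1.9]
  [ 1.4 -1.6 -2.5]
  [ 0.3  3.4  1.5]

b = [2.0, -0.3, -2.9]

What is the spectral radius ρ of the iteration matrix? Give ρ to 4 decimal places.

Write A = D+L+U with D = diag(0.9, -1.6, 1.5).
GS T = -(D+L)⁻¹U: row 0 first, T[0,1] = -(0.3)/(0.9) = -0.3333; later rows by forward substitution.
  T[0,:] = [+0.0000  -0.3333  +2.1111]
  T[1,:] = [+0.0000  -0.2917  +0.2847]
  T[2,:] = [+0.0000  +0.7278  -1.0676]
|roots of det(T-λI)|: 1.2777, 0.0815, 0.0000.
ρ = 1.2777; 1.2777 > 1 ⇒ diverges.

1.2777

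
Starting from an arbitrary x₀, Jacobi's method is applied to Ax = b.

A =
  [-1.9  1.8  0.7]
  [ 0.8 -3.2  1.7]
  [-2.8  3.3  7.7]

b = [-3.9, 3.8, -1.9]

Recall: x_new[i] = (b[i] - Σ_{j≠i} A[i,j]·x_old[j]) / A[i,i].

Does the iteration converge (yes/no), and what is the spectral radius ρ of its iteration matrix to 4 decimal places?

yes, ρ = 0.6139

Split A = D + L + U, D = diag(-1.9, -3.2, 7.7).
Jacobi T = -D⁻¹(L+U): T[1,2] = -(1.7)/(-3.2) = +0.5312; T[1,1] = 0.
  T[0,:] = [+0.0000 +0.9474 +0.3684]
  T[1,:] = [+0.2500 +0.0000 +0.5312]
  T[2,:] = [+0.3636 -0.4286 +0.0000]
|λ(T)| sorted: 0.6139, 0.4835, 0.4835.
spectral radius ρ = 0.6139; 0.6139 < 1: convergent.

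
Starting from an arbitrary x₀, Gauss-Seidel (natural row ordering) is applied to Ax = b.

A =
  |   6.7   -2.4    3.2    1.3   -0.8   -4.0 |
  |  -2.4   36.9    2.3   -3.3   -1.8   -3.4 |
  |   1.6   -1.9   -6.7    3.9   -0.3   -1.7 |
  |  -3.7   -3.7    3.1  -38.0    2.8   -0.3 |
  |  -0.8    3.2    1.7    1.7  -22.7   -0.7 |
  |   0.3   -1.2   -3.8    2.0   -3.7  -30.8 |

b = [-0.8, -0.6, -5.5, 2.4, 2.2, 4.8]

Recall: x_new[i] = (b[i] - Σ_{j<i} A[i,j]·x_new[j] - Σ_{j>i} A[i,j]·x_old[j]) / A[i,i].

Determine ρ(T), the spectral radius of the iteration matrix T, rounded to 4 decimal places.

Write A = D+L+U with D = diag(6.7, 36.9, -6.7, -38, -22.7, -30.8).
GS T = -(D+L)⁻¹U: row 0 first, T[0,3] = -(1.3)/(6.7) = -0.1940; later rows by forward substitution.
  T[0,:] = [+0.0000, +0.3582, -0.4776, -0.1940, +0.1194, +0.5970]
  T[1,:] = [+0.0000, +0.0233, -0.0934, +0.0768, +0.0565, +0.1310]
  T[2,:] = [+0.0000, +0.0789, -0.0876, +0.5140, -0.0323, -0.1483]
  T[3,:] = [+0.0000, -0.0307, +0.0485, +0.0533, +0.0539, -0.0909]
  T[4,:] = [+0.0000, -0.0057, +0.0007, +0.0602, +0.0054, -0.0513]
  T[5,:] = [+0.0000, -0.0085, +0.0128, -0.0721, +0.0058, +0.0193]
moduli |λ_i(T)| = 0.1974, 0.1123, 0.0507, 0.0160, 0.0160, 0.0000.
spectral radius ρ = 0.1974; 0.1974 < 1 ⇒ converges.

0.1974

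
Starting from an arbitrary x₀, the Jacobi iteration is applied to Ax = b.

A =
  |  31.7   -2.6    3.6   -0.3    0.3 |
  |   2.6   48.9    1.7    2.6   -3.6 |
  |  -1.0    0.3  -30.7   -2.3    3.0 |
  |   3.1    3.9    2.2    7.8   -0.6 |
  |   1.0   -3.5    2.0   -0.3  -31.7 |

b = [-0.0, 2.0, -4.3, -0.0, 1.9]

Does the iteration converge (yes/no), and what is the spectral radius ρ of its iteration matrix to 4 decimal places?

Let D = diag(31.7, 48.9, -30.7, 7.8, -31.7); L, U the strict triangles.
Jacobi: T = -D⁻¹(L+U), T[2,1] = -(0.3)/(-30.7) = +0.0098; T[2,2] = 0.
  T[0,:] = [+0.0000 +0.0820 -0.1136 +0.0095 -0.0095]
  T[1,:] = [-0.0532 +0.0000 -0.0348 -0.0532 +0.0736]
  T[2,:] = [-0.0326 +0.0098 +0.0000 -0.0749 +0.0977]
  T[3,:] = [-0.3974 -0.5000 -0.2821 +0.0000 +0.0769]
  T[4,:] = [+0.0315 -0.1104 +0.0631 -0.0095 +0.0000]
|λ(T)| sorted: 0.2156, 0.1803, 0.0363, 0.0363, 0.0207.
spectral radius ρ = 0.2156; 0.2156 < 1, so it converges for any x₀.

yes, ρ = 0.2156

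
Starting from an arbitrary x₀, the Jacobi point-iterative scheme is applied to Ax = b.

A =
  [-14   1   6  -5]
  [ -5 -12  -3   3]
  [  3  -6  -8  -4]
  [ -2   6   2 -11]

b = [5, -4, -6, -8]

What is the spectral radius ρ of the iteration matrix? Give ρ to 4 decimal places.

A = D + L + U where D = diag(-14, -12, -8, -11).
Jacobi: T = -D⁻¹(L+U), T[2,1] = -(-6)/(-8) = -0.7500; T[2,2] = 0.
  T[0,:] = [+0.0000  +0.0714  +0.4286  -0.3571]
  T[1,:] = [-0.4167  +0.0000  -0.2500  +0.2500]
  T[2,:] = [+0.3750  -0.7500  +0.0000  -0.5000]
  T[3,:] = [-0.1818  +0.5455  +0.1818  +0.0000]
eigenvalue magnitudes: 0.8679, 0.4862, 0.4862, 0.1174.
spectral radius ρ = 0.8679; 0.8679 < 1: convergent.

0.8679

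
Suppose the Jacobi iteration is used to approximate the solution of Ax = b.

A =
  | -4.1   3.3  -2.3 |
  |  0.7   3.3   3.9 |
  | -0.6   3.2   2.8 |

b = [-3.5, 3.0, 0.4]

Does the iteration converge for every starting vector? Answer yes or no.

no

Split A = D + L + U, D = diag(-4.1, 3.3, 2.8).
Jacobi: T = -D⁻¹(L+U), T[1,2] = -(3.9)/(3.3) = -1.1818; T[1,1] = 0.
  T[0,:] = [+0.0000, +0.8049, -0.5610]
  T[1,:] = [-0.2121, +0.0000, -1.1818]
  T[2,:] = [+0.2143, -1.1429, +0.0000]
|roots of det(T-λI)|: 1.1627, 0.7952, 0.3675.
ρ(T) = max|λ| = 1.1627; 1.1627 > 1 ⇒ diverges.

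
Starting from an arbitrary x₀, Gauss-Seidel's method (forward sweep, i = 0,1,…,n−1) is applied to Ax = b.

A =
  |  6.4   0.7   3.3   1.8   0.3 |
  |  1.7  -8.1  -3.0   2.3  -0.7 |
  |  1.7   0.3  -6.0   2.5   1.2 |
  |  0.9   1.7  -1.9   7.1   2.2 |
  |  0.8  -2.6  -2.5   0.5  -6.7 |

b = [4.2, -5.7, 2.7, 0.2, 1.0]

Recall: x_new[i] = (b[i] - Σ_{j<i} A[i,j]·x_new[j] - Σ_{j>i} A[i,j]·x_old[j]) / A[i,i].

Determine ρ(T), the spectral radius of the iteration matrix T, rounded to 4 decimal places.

0.5192

Write A = D+L+U with D = diag(6.4, -8.1, -6, 7.1, -6.7).
T_GS = -(D+L)⁻¹U: row 0 first, T[0,4] = -(0.3)/(6.4) = -0.0469; later rows by forward substitution.
  T[0,:] = [+0.0000, -0.1094, -0.5156, -0.2812, -0.0469]
  T[1,:] = [+0.0000, -0.0230, -0.4786, +0.2249, -0.0963]
  T[2,:] = [+0.0000, -0.0321, -0.1700, +0.3482, +0.1819]
  T[3,:] = [+0.0000, +0.0108, +0.1345, +0.0750, -0.2322]
  T[4,:] = [+0.0000, +0.0086, +0.1976, -0.2452, -0.0534]
eigenvalue magnitudes: 0.5192, 0.2500, 0.1338, 0.0360, 0.0000.
spectral radius ρ = 0.5192; 0.5192 < 1, so it converges for any x₀.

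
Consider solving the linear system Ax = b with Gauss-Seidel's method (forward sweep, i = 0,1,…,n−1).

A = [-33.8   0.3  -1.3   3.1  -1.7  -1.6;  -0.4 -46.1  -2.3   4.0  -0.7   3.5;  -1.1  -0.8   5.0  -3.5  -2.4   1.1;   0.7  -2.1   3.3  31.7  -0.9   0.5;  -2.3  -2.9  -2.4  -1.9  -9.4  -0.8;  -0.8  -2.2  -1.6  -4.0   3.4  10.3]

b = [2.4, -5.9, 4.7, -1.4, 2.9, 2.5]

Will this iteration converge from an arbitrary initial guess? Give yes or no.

Write A = D+L+U with D = diag(-33.8, -46.1, 5, 31.7, -9.4, 10.3).
Gauss-Seidel: T = -(D+L)⁻¹U, row 0 first, T[0,2] = -(-1.3)/(-33.8) = -0.0385; later rows by forward substitution.
  T[0,:] = [+0.0000  +0.0089  -0.0385  +0.0917  -0.0503  -0.0473]
  T[1,:] = [+0.0000  -0.0001  -0.0496  +0.0860  -0.0147  +0.0763]
  T[2,:] = [+0.0000  +0.0019  -0.0164  +0.7339  +0.4666  -0.2182]
  T[3,:] = [+0.0000  -0.0004  -0.0007  -0.0727  -0.0200  +0.0130]
  T[4,:] = [+0.0000  -0.0026  +0.0290  -0.2217  -0.0982  -0.0440]
  T[5,:] = [+0.0000  +0.0017  -0.0260  +0.1844  +0.0901  -0.0017]
moduli |λ_i(T)| = 0.2189, 0.0940, 0.0325, 0.0325, 0.0027, 0.0000.
ρ = 0.2189; 0.2189 < 1, so it converges for any x₀.

yes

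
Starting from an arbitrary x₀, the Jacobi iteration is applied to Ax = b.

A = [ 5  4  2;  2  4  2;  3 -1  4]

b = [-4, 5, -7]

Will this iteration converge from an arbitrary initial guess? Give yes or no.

yes

Split A = D + L + U, D = diag(5, 4, 4).
Jacobi T = -D⁻¹(L+U): T[1,2] = -(2)/(4) = -0.5000; T[1,1] = 0.
  T[0,:] = [+0.0000, -0.8000, -0.4000]
  T[1,:] = [-0.5000, +0.0000, -0.5000]
  T[2,:] = [-0.7500, +0.2500, +0.0000]
|eigenvalues of T|: 0.9202, 0.5212, 0.5212.
spectral radius ρ = 0.9202; 0.9202 < 1 ⇒ converges.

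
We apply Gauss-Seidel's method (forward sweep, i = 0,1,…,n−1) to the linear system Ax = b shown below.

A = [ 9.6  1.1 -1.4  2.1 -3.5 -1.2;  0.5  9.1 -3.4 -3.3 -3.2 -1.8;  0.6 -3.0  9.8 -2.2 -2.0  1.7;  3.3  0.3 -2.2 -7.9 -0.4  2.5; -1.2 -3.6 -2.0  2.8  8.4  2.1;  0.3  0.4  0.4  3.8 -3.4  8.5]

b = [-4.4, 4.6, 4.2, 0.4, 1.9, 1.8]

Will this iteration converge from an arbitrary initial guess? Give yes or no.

yes

Split A = D + L + U, D = diag(9.6, 9.1, 9.8, -7.9, 8.4, 8.5).
Gauss-Seidel: T = -(D+L)⁻¹U, row 0 first, T[0,4] = -(-3.5)/(9.6) = +0.3646; later rows by forward substitution.
  T[0,:] = [+0.0000, -0.1146, +0.1458, -0.2188, +0.3646, +0.1250]
  T[1,:] = [+0.0000, +0.0063, +0.3656, +0.3747, +0.3316, +0.1909]
  T[2,:] = [+0.0000, +0.0089, +0.1030, +0.3526, +0.2833, -0.1227]
  T[3,:] = [+0.0000, -0.0501, +0.0461, -0.1753, +0.0354, +0.4101]
  T[4,:] = [+0.0000, +0.0052, +0.1867, +0.2717, +0.2499, -0.3162]
  T[5,:] = [+0.0000, +0.0278, +0.0269, +0.1606, +0.0423, -0.3174]
eigenvalue magnitudes: 0.5081, 0.4169, 0.0953, 0.0485, 0.0044, 0.0000.
spectral radius ρ = 0.5081; 0.5081 < 1: convergent.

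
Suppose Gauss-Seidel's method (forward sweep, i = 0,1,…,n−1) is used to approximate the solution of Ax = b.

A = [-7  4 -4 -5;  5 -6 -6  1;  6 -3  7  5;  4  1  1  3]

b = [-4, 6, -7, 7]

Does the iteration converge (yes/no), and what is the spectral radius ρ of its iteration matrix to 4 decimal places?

no, ρ = 1.2189

Let D = diag(-7, -6, 7, 3); L, U the strict triangles.
T_GS = -(D+L)⁻¹U: row 0 first, T[0,3] = -(-5)/(-7) = -0.7143; later rows by forward substitution.
  T[0,:] = [+0.0000 +0.5714 -0.5714 -0.7143]
  T[1,:] = [+0.0000 +0.4762 -1.4762 -0.4286]
  T[2,:] = [+0.0000 -0.2857 -0.1429 -0.2857]
  T[3,:] = [+0.0000 -0.8254 +1.3016 +1.1905]
|λ(T)| sorted: 1.2189, 0.8378, 0.5329, 0.0000.
ρ = 1.2189; 1.2189 > 1, so it fails to converge.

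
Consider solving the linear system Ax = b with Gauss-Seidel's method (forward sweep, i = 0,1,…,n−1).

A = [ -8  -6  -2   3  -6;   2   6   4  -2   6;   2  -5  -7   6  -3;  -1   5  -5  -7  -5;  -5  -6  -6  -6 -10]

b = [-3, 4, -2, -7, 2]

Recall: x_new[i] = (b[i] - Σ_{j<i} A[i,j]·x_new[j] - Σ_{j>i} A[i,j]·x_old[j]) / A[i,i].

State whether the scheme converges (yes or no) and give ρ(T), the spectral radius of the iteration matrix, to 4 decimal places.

no, ρ = 1.5630

Diagonal D = diag(-8, 6, -7, -7, -10); L, U strict lower/upper.
Gauss-Seidel: T = -(D+L)⁻¹U, row 0 first, T[0,3] = -(3)/(-8) = +0.3750; later rows by forward substitution.
  T[0,:] = [+0.0000 -0.7500 -0.2500 +0.3750 -0.7500]
  T[1,:] = [+0.0000 +0.2500 -0.5833 +0.2083 -0.7500]
  T[2,:] = [+0.0000 -0.3929 +0.3452 +0.8155 -0.1071]
  T[3,:] = [+0.0000 +0.5663 -0.6276 -0.4872 -1.0663]
  T[4,:] = [+0.0000 +0.1209 +0.6444 -0.5094 +1.5291]
moduli |λ_i(T)| = 1.5630, 0.6827, 0.3787, 0.3787, 0.0000.
spectral radius ρ = 1.5630; 1.5630 > 1 ⇒ diverges.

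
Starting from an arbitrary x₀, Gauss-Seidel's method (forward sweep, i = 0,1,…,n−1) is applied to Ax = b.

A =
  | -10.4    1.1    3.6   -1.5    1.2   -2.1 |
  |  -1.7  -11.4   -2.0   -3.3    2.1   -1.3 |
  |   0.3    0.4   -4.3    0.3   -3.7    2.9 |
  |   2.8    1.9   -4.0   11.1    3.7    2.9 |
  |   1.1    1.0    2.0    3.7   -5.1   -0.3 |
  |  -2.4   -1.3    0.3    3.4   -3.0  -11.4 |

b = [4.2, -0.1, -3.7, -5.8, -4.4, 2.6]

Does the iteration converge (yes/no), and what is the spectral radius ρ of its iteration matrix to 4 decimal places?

yes, ρ = 0.7621

A = D + L + U where D = diag(-10.4, -11.4, -4.3, 11.1, -5.1, -11.4).
GS T = -(D+L)⁻¹U: row 0 first, T[0,4] = -(1.2)/(-10.4) = +0.1154; later rows by forward substitution.
  T[0,:] = [+0.0000, +0.1058, +0.3462, -0.1442, +0.1154, -0.2019]
  T[1,:] = [+0.0000, -0.0158, -0.2271, -0.2680, +0.1670, -0.0839]
  T[2,:] = [+0.0000, +0.0059, +0.0030, +0.0348, -0.8369, +0.6525]
  T[3,:] = [+0.0000, -0.0219, -0.0474, +0.0948, -0.6926, +0.0392]
  T[4,:] = [+0.0000, +0.0062, -0.0030, -0.0012, -0.7730, +0.1655]
  T[5,:] = [+0.0000, -0.0285, -0.0602, +0.0904, -0.0685, +0.0374]
|eigenvalues of T|: 0.7621, 0.1688, 0.1688, 0.0967, 0.0025, 0.0000.
ρ = 0.7621; 0.7621 < 1 ⇒ converges.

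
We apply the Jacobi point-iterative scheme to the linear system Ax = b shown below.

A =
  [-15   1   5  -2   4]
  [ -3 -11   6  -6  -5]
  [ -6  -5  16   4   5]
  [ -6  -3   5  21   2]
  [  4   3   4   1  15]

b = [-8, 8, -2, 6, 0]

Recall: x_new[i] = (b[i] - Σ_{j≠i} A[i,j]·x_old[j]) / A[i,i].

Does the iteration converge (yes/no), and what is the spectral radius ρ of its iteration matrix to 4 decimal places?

yes, ρ = 0.6871

Diagonal D = diag(-15, -11, 16, 21, 15); L, U strict lower/upper.
T_J = -D⁻¹(L+U): T[2,0] = -(-6)/(16) = +0.3750; T[2,2] = 0.
  T[0,:] = [+0.0000 +0.0667 +0.3333 -0.1333 +0.2667]
  T[1,:] = [-0.2727 +0.0000 +0.5455 -0.5455 -0.4545]
  T[2,:] = [+0.3750 +0.3125 +0.0000 -0.2500 -0.3125]
  T[3,:] = [+0.2857 +0.1429 -0.2381 +0.0000 -0.0952]
  T[4,:] = [-0.2667 -0.2000 -0.2667 -0.0667 +0.0000]
|eigenvalues of T|: 0.6871, 0.5453, 0.2446, 0.2446, 0.0531.
ρ = 0.6871; 0.6871 < 1 ⇒ converges.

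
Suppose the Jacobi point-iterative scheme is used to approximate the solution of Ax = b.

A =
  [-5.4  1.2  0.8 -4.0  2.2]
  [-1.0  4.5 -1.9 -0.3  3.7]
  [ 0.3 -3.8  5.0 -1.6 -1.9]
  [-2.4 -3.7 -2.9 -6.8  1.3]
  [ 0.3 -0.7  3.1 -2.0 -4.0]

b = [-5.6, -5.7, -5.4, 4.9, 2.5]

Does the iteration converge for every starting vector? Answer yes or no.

no

A = D + L + U where D = diag(-5.4, 4.5, 5, -6.8, -4).
T_J = -D⁻¹(L+U): T[1,3] = -(-0.3)/(4.5) = +0.0667; T[1,1] = 0.
  T[0,:] = [+0.0000 +0.2222 +0.1481 -0.7407 +0.4074]
  T[1,:] = [+0.2222 +0.0000 +0.4222 +0.0667 -0.8222]
  T[2,:] = [-0.0600 +0.7600 +0.0000 +0.3200 +0.3800]
  T[3,:] = [-0.3529 -0.5441 -0.4265 +0.0000 +0.1912]
  T[4,:] = [+0.0750 -0.1750 +0.7750 -0.5000 +0.0000]
|eigenvalues of T|: 1.1221, 0.7360, 0.7360, 0.3707, 0.3493.
spectral radius ρ = 1.1221; 1.1221 > 1, so it fails to converge.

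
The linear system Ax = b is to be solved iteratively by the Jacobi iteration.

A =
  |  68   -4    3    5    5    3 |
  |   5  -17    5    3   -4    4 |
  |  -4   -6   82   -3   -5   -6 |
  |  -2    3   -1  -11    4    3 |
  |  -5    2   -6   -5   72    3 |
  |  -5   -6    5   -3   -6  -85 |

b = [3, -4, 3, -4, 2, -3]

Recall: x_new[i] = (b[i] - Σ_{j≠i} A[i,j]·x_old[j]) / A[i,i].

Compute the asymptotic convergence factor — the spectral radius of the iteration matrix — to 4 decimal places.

Write A = D+L+U with D = diag(68, -17, 82, -11, 72, -85).
Jacobi: T = -D⁻¹(L+U), T[2,5] = -(-6)/(82) = +0.0732; T[2,2] = 0.
  T[0,:] = [+0.0000 +0.0588 -0.0441 -0.0735 -0.0735 -0.0441]
  T[1,:] = [+0.2941 +0.0000 +0.2941 +0.1765 -0.2353 +0.2353]
  T[2,:] = [+0.0488 +0.0732 +0.0000 +0.0366 +0.0610 +0.0732]
  T[3,:] = [-0.1818 +0.2727 -0.0909 +0.0000 +0.3636 +0.2727]
  T[4,:] = [+0.0694 -0.0278 +0.0833 +0.0694 +0.0000 -0.0417]
  T[5,:] = [-0.0588 -0.0706 +0.0588 -0.0353 -0.0706 +0.0000]
|λ(T)| sorted: 0.4027, 0.1750, 0.1750, 0.1362, 0.0660, 0.0226.
ρ(T) = max|λ| = 0.4027; 0.4027 < 1 ⇒ converges.

0.4027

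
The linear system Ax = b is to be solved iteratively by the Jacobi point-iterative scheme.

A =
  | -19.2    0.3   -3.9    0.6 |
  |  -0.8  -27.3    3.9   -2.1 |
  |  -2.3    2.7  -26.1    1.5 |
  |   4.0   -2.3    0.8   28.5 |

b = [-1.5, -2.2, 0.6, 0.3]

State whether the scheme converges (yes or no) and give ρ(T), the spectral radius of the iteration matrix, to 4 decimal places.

Let D = diag(-19.2, -27.3, -26.1, 28.5); L, U the strict triangles.
T_J = -D⁻¹(L+U): T[0,1] = -(0.3)/(-19.2) = +0.0156; T[0,0] = 0.
  T[0,:] = [+0.0000 +0.0156 -0.2031 +0.0312]
  T[1,:] = [-0.0293 +0.0000 +0.1429 -0.0769]
  T[2,:] = [-0.0881 +0.1034 +0.0000 +0.0575]
  T[3,:] = [-0.1404 +0.0807 -0.0281 +0.0000]
|λ(T)| sorted: 0.1861, 0.1377, 0.1377, 0.0210.
ρ(T) = max|λ| = 0.1861; 0.1861 < 1: convergent.

yes, ρ = 0.1861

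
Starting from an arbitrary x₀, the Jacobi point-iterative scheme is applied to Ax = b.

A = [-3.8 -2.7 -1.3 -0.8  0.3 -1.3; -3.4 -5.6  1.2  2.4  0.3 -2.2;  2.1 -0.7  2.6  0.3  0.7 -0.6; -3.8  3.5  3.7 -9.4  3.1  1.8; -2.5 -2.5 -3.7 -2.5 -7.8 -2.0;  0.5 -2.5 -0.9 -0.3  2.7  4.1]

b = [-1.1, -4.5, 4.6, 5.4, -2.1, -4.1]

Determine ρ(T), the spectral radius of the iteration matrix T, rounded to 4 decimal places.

Let D = diag(-3.8, -5.6, 2.6, -9.4, -7.8, 4.1); L, U the strict triangles.
Jacobi: T = -D⁻¹(L+U), T[0,1] = -(-2.7)/(-3.8) = -0.7105; T[0,0] = 0.
  T[0,:] = [+0.0000, -0.7105, -0.3421, -0.2105, +0.0789, -0.3421]
  T[1,:] = [-0.6071, +0.0000, +0.2143, +0.4286, +0.0536, -0.3929]
  T[2,:] = [-0.8077, +0.2692, +0.0000, -0.1154, -0.2692, +0.2308]
  T[3,:] = [-0.4043, +0.3723, +0.3936, +0.0000, +0.3298, +0.1915]
  T[4,:] = [-0.3205, -0.3205, -0.4744, -0.3205, +0.0000, -0.2564]
  T[5,:] = [-0.1220, +0.6098, +0.2195, +0.0732, -0.6585, +0.0000]
eigenvalue magnitudes: 1.2791, 0.7762, 0.6113, 0.6113, 0.3093, 0.2593.
ρ = 1.2791; 1.2791 > 1 ⇒ diverges.

1.2791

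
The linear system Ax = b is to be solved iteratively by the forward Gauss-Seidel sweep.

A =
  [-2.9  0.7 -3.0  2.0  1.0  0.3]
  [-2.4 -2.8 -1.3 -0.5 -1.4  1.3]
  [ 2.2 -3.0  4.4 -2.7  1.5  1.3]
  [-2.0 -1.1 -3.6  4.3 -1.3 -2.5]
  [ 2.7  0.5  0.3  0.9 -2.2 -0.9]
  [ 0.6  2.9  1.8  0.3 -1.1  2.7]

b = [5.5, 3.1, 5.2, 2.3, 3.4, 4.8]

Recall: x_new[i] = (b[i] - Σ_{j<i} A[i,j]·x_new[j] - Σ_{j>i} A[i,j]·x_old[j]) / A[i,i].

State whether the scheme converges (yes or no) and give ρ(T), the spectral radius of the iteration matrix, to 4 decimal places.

no, ρ = 1.4627

Diagonal D = diag(-2.9, -2.8, 4.4, 4.3, -2.2, 2.7); L, U strict lower/upper.
GS T = -(D+L)⁻¹U: row 0 first, T[0,2] = -(-3)/(-2.9) = -1.0345; later rows by forward substitution.
  T[0,:] = [+0.0000, +0.2414, -1.0345, +0.6897, +0.3448, +0.1034]
  T[1,:] = [+0.0000, -0.2069, +0.4224, -0.7697, -0.7956, +0.3756]
  T[2,:] = [+0.0000, -0.2618, +0.8053, -0.2560, -1.0558, -0.0911]
  T[3,:] = [+0.0000, -0.1598, +0.3011, -0.0904, -0.6247, +0.6493]
  T[4,:] = [+0.0000, +0.1481, -0.9406, +0.5996, -0.1571, +0.0565]
  T[5,:] = [+0.0000, +0.4212, -1.1773, +1.0984, +1.4871, -0.4149]
|roots of det(T-λI)|: 1.4627, 1.0247, 1.0247, 0.3985, 0.0031, 0.0000.
spectral radius ρ = 1.4627; 1.4627 > 1: divergent.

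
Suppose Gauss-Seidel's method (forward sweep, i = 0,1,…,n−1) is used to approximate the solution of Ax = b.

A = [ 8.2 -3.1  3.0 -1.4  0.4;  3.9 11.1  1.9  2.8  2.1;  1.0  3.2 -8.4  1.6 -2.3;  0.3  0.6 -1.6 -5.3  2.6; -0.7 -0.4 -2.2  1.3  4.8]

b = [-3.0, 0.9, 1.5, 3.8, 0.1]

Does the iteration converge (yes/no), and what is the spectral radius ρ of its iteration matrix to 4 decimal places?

Split A = D + L + U, D = diag(8.2, 11.1, -8.4, -5.3, 4.8).
Gauss-Seidel: T = -(D+L)⁻¹U, row 0 first, T[0,2] = -(3)/(8.2) = -0.3659; later rows by forward substitution.
  T[0,:] = [+0.0000, +0.3780, -0.3659, +0.1707, -0.0488]
  T[1,:] = [+0.0000, -0.1328, -0.0426, -0.3122, -0.1721]
  T[2,:] = [+0.0000, -0.0056, -0.0598, +0.0919, -0.3452]
  T[3,:] = [+0.0000, +0.0081, -0.0075, -0.0534, +0.5725]
  T[4,:] = [+0.0000, +0.0393, -0.0823, +0.0554, -0.3347]
moduli |λ_i(T)| = 0.5058, 0.1264, 0.1264, 0.1091, 0.0000.
ρ(T) = max|λ| = 0.5058; 0.5058 < 1, so it converges for any x₀.

yes, ρ = 0.5058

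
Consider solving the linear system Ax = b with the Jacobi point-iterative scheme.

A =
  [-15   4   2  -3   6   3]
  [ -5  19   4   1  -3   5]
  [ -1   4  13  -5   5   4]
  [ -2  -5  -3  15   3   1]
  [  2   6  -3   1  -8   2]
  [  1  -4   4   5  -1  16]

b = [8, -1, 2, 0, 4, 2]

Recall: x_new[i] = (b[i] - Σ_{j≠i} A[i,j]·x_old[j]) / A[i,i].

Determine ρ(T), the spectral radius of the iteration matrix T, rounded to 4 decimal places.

0.8658

A = D + L + U where D = diag(-15, 19, 13, 15, -8, 16).
Jacobi T = -D⁻¹(L+U): T[2,5] = -(4)/(13) = -0.3077; T[2,2] = 0.
  T[0,:] = [+0.0000  +0.2667  +0.1333  -0.2000  +0.4000  +0.2000]
  T[1,:] = [+0.2632  +0.0000  -0.2105  -0.0526  +0.1579  -0.2632]
  T[2,:] = [+0.0769  -0.3077  +0.0000  +0.3846  -0.3846  -0.3077]
  T[3,:] = [+0.1333  +0.3333  +0.2000  +0.0000  -0.2000  -0.0667]
  T[4,:] = [+0.2500  +0.7500  -0.3750  +0.1250  +0.0000  +0.2500]
  T[5,:] = [-0.0625  +0.2500  -0.2500  -0.3125  +0.0625  +0.0000]
|λ(T)| sorted: 0.8658, 0.5275, 0.4656, 0.4656, 0.3516, 0.0754.
ρ(T) = max|λ| = 0.8658; 0.8658 < 1: convergent.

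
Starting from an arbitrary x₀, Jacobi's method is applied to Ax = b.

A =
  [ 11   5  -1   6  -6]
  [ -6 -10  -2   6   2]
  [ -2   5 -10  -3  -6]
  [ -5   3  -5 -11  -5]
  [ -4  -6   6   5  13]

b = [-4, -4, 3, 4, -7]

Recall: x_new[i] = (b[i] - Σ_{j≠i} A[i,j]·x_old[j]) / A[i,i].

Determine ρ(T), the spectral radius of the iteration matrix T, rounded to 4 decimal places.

1.1420

A = D + L + U where D = diag(11, -10, -10, -11, 13).
Jacobi T = -D⁻¹(L+U): T[1,4] = -(2)/(-10) = +0.2000; T[1,1] = 0.
  T[0,:] = [+0.0000 -0.4545 +0.0909 -0.5455 +0.5455]
  T[1,:] = [-0.6000 +0.0000 -0.2000 +0.6000 +0.2000]
  T[2,:] = [-0.2000 +0.5000 +0.0000 -0.3000 -0.6000]
  T[3,:] = [-0.4545 +0.2727 -0.4545 +0.0000 -0.4545]
  T[4,:] = [+0.3077 +0.4615 -0.4615 -0.3846 +0.0000]
eigenvalue magnitudes: 1.1420, 0.9307, 0.6011, 0.4259, 0.4259.
ρ(T) = max|λ| = 1.1420; 1.1420 > 1, so it fails to converge.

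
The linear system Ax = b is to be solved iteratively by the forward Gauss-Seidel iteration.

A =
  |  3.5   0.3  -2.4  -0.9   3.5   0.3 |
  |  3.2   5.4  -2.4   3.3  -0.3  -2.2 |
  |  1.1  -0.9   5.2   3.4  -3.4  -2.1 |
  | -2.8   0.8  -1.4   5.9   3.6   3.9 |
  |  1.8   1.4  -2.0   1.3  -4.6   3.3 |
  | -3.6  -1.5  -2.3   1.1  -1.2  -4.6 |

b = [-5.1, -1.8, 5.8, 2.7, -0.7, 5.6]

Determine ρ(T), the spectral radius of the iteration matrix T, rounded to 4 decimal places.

A = D + L + U where D = diag(3.5, 5.4, 5.2, 5.9, -4.6, -4.6).
T_GS = -(D+L)⁻¹U: row 0 first, T[0,1] = -(0.3)/(3.5) = -0.0857; later rows by forward substitution.
  T[0,:] = [+0.0000  -0.0857  +0.6857  +0.2571  -1.0000  -0.0857]
  T[1,:] = [+0.0000  +0.0508  +0.0381  -0.7635  +0.6481  +0.4582]
  T[2,:] = [+0.0000  +0.0269  -0.1385  -0.8404  +0.9776  +0.5013]
  T[3,:] = [+0.0000  -0.0412  +0.2874  +0.0261  -0.9407  -0.6449]
  T[4,:] = [+0.0000  -0.0414  +0.4213  +0.2410  -0.8849  +0.4231]
  T[5,:] = [+0.0000  +0.0380  -0.5210  +0.4113  +0.0884  -0.5976]
moduli |λ_i(T)| = 1.1676, 0.8180, 0.8180, 0.2414, 0.0452, 0.0000.
ρ = 1.1676; 1.1676 > 1 ⇒ diverges.

1.1676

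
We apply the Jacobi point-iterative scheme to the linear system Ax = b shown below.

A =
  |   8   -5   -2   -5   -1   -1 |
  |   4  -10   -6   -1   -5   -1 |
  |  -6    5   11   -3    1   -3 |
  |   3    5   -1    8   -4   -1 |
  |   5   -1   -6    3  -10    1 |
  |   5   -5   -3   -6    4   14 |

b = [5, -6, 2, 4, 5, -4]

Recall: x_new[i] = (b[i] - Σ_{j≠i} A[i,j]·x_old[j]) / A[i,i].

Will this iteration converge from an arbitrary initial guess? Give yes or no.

Split A = D + L + U, D = diag(8, -10, 11, 8, -10, 14).
Jacobi: T = -D⁻¹(L+U), T[4,3] = -(3)/(-10) = +0.3000; T[4,4] = 0.
  T[0,:] = [+0.0000  +0.6250  +0.2500  +0.6250  +0.1250  +0.1250]
  T[1,:] = [+0.4000  +0.0000  -0.6000  -0.1000  -0.5000  -0.1000]
  T[2,:] = [+0.5455  -0.4545  +0.0000  +0.2727  -0.0909  +0.2727]
  T[3,:] = [-0.3750  -0.6250  +0.1250  +0.0000  +0.5000  +0.1250]
  T[4,:] = [+0.5000  -0.1000  -0.6000  +0.3000  +0.0000  +0.1000]
  T[5,:] = [-0.3571  +0.3571  +0.2143  +0.4286  -0.2857  +0.0000]
|roots of det(T-λI)|: 1.1969, 0.6177, 0.5116, 0.4486, 0.4486, 0.0268.
ρ = 1.1969; 1.1969 > 1 ⇒ diverges.

no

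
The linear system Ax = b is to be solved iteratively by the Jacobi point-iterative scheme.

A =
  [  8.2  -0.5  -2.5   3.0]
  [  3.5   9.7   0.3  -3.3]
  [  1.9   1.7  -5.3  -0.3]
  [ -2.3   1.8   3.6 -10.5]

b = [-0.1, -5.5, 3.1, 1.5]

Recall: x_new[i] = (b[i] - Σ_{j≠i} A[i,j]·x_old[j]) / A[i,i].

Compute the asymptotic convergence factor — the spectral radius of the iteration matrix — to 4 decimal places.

Split A = D + L + U, D = diag(8.2, 9.7, -5.3, -10.5).
T_J = -D⁻¹(L+U): T[0,3] = -(3)/(8.2) = -0.3659; T[0,0] = 0.
  T[0,:] = [+0.0000  +0.0610  +0.3049  -0.3659]
  T[1,:] = [-0.3608  +0.0000  -0.0309  +0.3402]
  T[2,:] = [+0.3585  +0.3208  +0.0000  -0.0566]
  T[3,:] = [-0.2190  +0.1714  +0.3429  +0.0000]
eigenvalue magnitudes: 0.5095, 0.4205, 0.1604, 0.1604.
spectral radius ρ = 0.5095; 0.5095 < 1: convergent.

0.5095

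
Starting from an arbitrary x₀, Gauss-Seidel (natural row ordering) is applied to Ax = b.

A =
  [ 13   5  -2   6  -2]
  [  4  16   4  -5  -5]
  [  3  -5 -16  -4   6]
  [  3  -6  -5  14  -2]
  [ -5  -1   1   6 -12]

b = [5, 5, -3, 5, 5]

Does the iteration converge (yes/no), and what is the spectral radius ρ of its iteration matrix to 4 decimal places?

A = D + L + U where D = diag(13, 16, -16, 14, -12).
GS T = -(D+L)⁻¹U: row 0 first, T[0,2] = -(-2)/(13) = +0.1538; later rows by forward substitution.
  T[0,:] = [+0.0000, -0.3846, +0.1538, -0.4615, +0.1538]
  T[1,:] = [+0.0000, +0.0962, -0.2885, +0.4279, +0.2740]
  T[2,:] = [+0.0000, -0.1022, +0.1190, -0.4703, +0.3182]
  T[3,:] = [+0.0000, +0.0871, -0.1141, +0.1143, +0.3410]
  T[4,:] = [+0.0000, +0.1873, -0.0872, +0.1746, +0.1101]
moduli |λ_i(T)| = 0.6498, 0.2287, 0.0981, 0.0981, 0.0000.
spectral radius ρ = 0.6498; 0.6498 < 1 ⇒ converges.

yes, ρ = 0.6498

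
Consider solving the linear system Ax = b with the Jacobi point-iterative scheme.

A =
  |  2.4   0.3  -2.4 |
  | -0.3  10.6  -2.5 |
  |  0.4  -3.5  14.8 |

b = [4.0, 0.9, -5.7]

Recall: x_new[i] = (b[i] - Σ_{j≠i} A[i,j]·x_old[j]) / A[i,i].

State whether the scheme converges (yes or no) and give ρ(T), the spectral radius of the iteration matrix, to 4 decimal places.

Write A = D+L+U with D = diag(2.4, 10.6, 14.8).
Jacobi T = -D⁻¹(L+U): T[0,2] = -(-2.4)/(2.4) = +1.0000; T[0,0] = 0.
  T[0,:] = [+0.0000 -0.1250 +1.0000]
  T[1,:] = [+0.0283 +0.0000 +0.2358]
  T[2,:] = [-0.0270 +0.2365 +0.0000]
|λ(T)| sorted: 0.2381, 0.1774, 0.1774.
spectral radius ρ = 0.2381; 0.2381 < 1, so it converges for any x₀.

yes, ρ = 0.2381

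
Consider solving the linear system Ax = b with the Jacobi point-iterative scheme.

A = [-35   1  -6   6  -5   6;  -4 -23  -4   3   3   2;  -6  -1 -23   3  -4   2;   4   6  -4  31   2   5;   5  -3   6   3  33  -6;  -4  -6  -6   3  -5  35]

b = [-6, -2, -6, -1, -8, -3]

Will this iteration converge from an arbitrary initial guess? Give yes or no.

yes

A = D + L + U where D = diag(-35, -23, -23, 31, 33, 35).
Jacobi T = -D⁻¹(L+U): T[1,4] = -(3)/(-23) = +0.1304; T[1,1] = 0.
  T[0,:] = [+0.0000, +0.0286, -0.1714, +0.1714, -0.1429, +0.1714]
  T[1,:] = [-0.1739, +0.0000, -0.1739, +0.1304, +0.1304, +0.0870]
  T[2,:] = [-0.2609, -0.0435, +0.0000, +0.1304, -0.1739, +0.0870]
  T[3,:] = [-0.1290, -0.1935, +0.1290, +0.0000, -0.0645, -0.1613]
  T[4,:] = [-0.1515, +0.0909, -0.1818, -0.0909, +0.0000, +0.1818]
  T[5,:] = [+0.1143, +0.1714, +0.1714, -0.0857, +0.1429, +0.0000]
eigenvalue magnitudes: 0.5029, 0.3603, 0.1433, 0.1433, 0.0838, 0.0838.
ρ(T) = max|λ| = 0.5029; 0.5029 < 1, so it converges for any x₀.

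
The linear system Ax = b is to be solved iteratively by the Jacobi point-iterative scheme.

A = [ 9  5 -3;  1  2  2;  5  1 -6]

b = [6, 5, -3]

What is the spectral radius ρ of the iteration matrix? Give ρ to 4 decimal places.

0.9266

Diagonal D = diag(9, 2, -6); L, U strict lower/upper.
Jacobi T = -D⁻¹(L+U): T[1,0] = -(1)/(2) = -0.5000; T[1,1] = 0.
  T[0,:] = [+0.0000, -0.5556, +0.3333]
  T[1,:] = [-0.5000, +0.0000, -1.0000]
  T[2,:] = [+0.8333, +0.1667, +0.0000]
|eigenvalues of T|: 0.9266, 0.6853, 0.6853.
spectral radius ρ = 0.9266; 0.9266 < 1, so it converges for any x₀.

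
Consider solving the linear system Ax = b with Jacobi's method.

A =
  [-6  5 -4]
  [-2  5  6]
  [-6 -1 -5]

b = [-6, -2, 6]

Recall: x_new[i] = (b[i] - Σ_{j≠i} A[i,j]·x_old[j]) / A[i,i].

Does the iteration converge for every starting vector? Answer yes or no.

no

Let D = diag(-6, 5, -5); L, U the strict triangles.
Jacobi: T = -D⁻¹(L+U), T[2,1] = -(-1)/(-5) = -0.2000; T[2,2] = 0.
  T[0,:] = [+0.0000  +0.8333  -0.6667]
  T[1,:] = [+0.4000  +0.0000  -1.2000]
  T[2,:] = [-1.2000  -0.2000  +0.0000]
moduli |λ_i(T)| = 1.4884, 0.9176, 0.9176.
spectral radius ρ = 1.4884; 1.4884 > 1, so it fails to converge.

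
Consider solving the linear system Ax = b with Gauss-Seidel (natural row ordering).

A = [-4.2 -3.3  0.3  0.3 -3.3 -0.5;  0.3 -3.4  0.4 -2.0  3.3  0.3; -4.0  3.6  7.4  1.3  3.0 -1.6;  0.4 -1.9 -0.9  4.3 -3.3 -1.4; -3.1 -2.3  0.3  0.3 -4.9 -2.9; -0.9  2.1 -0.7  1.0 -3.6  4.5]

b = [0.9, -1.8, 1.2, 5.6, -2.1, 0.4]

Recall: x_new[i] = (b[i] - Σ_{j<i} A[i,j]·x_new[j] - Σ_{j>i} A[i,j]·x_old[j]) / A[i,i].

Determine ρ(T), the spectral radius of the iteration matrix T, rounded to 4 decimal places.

1.6814

Let D = diag(-4.2, -3.4, 7.4, 4.3, -4.9, 4.5); L, U the strict triangles.
GS T = -(D+L)⁻¹U: row 0 first, T[0,3] = -(0.3)/(-4.2) = +0.0714; later rows by forward substitution.
  T[0,:] = [+0.0000 -0.7857 +0.0714 +0.0714 -0.7857 -0.1190]
  T[1,:] = [+0.0000 -0.0693 +0.1239 -0.5819 +0.9013 +0.0777]
  T[2,:] = [+0.0000 -0.3910 -0.0217 +0.1460 -1.2686 +0.1141]
  T[3,:] = [+0.0000 -0.0394 +0.0436 -0.2332 +0.9732 +0.3949]
  T[4,:] = [+0.0000 +0.5033 -0.1020 +0.2226 +0.0560 -0.5218]
  T[5,:] = [+0.0000 +0.2258 -0.1382 +0.5385 -0.9466 -0.5476]
eigenvalue magnitudes: 1.6814, 0.5497, 0.4481, 0.0945, 0.0377, 0.0000.
ρ(T) = max|λ| = 1.6814; 1.6814 > 1: divergent.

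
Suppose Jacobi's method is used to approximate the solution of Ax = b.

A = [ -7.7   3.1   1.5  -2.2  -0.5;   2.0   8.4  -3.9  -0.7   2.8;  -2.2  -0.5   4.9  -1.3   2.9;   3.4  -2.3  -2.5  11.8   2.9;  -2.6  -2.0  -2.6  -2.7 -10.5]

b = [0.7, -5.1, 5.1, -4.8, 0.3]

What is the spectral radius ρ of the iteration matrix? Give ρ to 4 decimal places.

Diagonal D = diag(-7.7, 8.4, 4.9, 11.8, -10.5); L, U strict lower/upper.
T_J = -D⁻¹(L+U): T[3,1] = -(-2.3)/(11.8) = +0.1949; T[3,3] = 0.
  T[0,:] = [+0.0000, +0.4026, +0.1948, -0.2857, -0.0649]
  T[1,:] = [-0.2381, +0.0000, +0.4643, +0.0833, -0.3333]
  T[2,:] = [+0.4490, +0.1020, +0.0000, +0.2653, -0.5918]
  T[3,:] = [-0.2881, +0.1949, +0.2119, +0.0000, -0.2458]
  T[4,:] = [-0.2476, -0.1905, -0.2476, -0.2571, +0.0000]
|λ(T)| sorted: 0.8525, 0.4859, 0.4859, 0.3780, 0.2403.
spectral radius ρ = 0.8525; 0.8525 < 1: convergent.

0.8525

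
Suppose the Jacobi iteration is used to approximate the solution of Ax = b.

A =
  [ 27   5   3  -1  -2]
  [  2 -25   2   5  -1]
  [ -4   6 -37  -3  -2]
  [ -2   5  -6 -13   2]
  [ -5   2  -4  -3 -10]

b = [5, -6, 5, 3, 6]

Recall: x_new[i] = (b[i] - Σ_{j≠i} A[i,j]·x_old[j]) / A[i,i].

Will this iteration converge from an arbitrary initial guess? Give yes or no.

yes

Write A = D+L+U with D = diag(27, -25, -37, -13, -10).
Jacobi: T = -D⁻¹(L+U), T[1,0] = -(2)/(-25) = +0.0800; T[1,1] = 0.
  T[0,:] = [+0.0000  -0.1852  -0.1111  +0.0370  +0.0741]
  T[1,:] = [+0.0800  +0.0000  +0.0800  +0.2000  -0.0400]
  T[2,:] = [-0.1081  +0.1622  +0.0000  -0.0811  -0.0541]
  T[3,:] = [-0.1538  +0.3846  -0.4615  +0.0000  +0.1538]
  T[4,:] = [-0.5000  +0.2000  -0.4000  -0.3000  +0.0000]
|λ(T)| sorted: 0.2366, 0.1551, 0.1551, 0.0717, 0.0717.
ρ(T) = max|λ| = 0.2366; 0.2366 < 1, so it converges for any x₀.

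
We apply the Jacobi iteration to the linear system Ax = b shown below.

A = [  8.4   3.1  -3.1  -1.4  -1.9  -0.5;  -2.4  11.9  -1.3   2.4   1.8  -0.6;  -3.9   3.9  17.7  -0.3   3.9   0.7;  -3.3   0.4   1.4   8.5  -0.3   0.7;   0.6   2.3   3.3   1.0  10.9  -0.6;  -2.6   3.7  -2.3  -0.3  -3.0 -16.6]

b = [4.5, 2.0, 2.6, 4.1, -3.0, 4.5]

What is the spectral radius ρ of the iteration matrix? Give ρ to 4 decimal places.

Split A = D + L + U, D = diag(8.4, 11.9, 17.7, 8.5, 10.9, -16.6).
T_J = -D⁻¹(L+U): T[2,1] = -(3.9)/(17.7) = -0.2203; T[2,2] = 0.
  T[0,:] = [+0.0000  -0.3690  +0.3690  +0.1667  +0.2262  +0.0595]
  T[1,:] = [+0.2017  +0.0000  +0.1092  -0.2017  -0.1513  +0.0504]
  T[2,:] = [+0.2203  -0.2203  +0.0000  +0.0169  -0.2203  -0.0395]
  T[3,:] = [+0.3882  -0.0471  -0.1647  +0.0000  +0.0353  -0.0824]
  T[4,:] = [-0.0550  -0.2110  -0.3028  -0.0917  +0.0000  +0.0550]
  T[5,:] = [-0.1566  +0.2229  -0.1386  -0.0181  -0.1807  +0.0000]
eigenvalue magnitudes: 0.5385, 0.4088, 0.4088, 0.3185, 0.3185, 0.0282.
ρ(T) = max|λ| = 0.5385; 0.5385 < 1, so it converges for any x₀.

0.5385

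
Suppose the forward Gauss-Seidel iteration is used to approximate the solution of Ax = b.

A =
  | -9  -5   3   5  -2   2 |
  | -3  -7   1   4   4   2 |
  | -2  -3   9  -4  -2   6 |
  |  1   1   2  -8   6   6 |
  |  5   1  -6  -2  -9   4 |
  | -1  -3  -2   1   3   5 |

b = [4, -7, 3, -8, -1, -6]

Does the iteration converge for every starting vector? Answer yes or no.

no

Write A = D+L+U with D = diag(-9, -7, 9, -8, -9, 5).
GS T = -(D+L)⁻¹U: row 0 first, T[0,2] = -(3)/(-9) = +0.3333; later rows by forward substitution.
  T[0,:] = [+0.0000  -0.5556  +0.3333  +0.5556  -0.2222  +0.2222]
  T[1,:] = [+0.0000  +0.2381  +0.0000  +0.3333  +0.6667  +0.1905]
  T[2,:] = [+0.0000  -0.0441  +0.0741  +0.6790  +0.3951  -0.5538]
  T[3,:] = [+0.0000  -0.0507  +0.0602  +0.2809  +0.9043  +0.6631]
  T[4,:] = [+0.0000  -0.2415  +0.1224  -0.1694  -0.5137  +0.8109]
  T[5,:] = [+0.0000  +0.1692  +0.0108  +0.6282  +0.6409  -0.6820]
|roots of det(T-λI)|: 1.1990, 0.7618, 0.4489, 0.3025, 0.0190, 0.0000.
ρ(T) = max|λ| = 1.1990; 1.1990 > 1 ⇒ diverges.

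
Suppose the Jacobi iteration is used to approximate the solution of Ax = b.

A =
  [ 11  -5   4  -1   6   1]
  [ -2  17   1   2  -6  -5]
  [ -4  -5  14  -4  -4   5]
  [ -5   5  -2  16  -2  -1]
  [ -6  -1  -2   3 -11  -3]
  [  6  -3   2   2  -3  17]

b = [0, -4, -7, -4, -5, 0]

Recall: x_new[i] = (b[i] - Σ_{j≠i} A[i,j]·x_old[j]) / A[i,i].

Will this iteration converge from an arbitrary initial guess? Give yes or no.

Let D = diag(11, 17, 14, 16, -11, 17); L, U the strict triangles.
T_J = -D⁻¹(L+U): T[3,2] = -(-2)/(16) = +0.1250; T[3,3] = 0.
  T[0,:] = [+0.0000, +0.4545, -0.3636, +0.0909, -0.5455, -0.0909]
  T[1,:] = [+0.1176, +0.0000, -0.0588, -0.1176, +0.3529, +0.2941]
  T[2,:] = [+0.2857, +0.3571, +0.0000, +0.2857, +0.2857, -0.3571]
  T[3,:] = [+0.3125, -0.3125, +0.1250, +0.0000, +0.1250, +0.0625]
  T[4,:] = [-0.5455, -0.0909, -0.1818, +0.2727, +0.0000, -0.2727]
  T[5,:] = [-0.3529, +0.1765, -0.1176, -0.1176, +0.1765, +0.0000]
|roots of det(T-λI)|: 0.8762, 0.6132, 0.6132, 0.3514, 0.3514, 0.0911.
ρ(T) = max|λ| = 0.8762; 0.8762 < 1 ⇒ converges.

yes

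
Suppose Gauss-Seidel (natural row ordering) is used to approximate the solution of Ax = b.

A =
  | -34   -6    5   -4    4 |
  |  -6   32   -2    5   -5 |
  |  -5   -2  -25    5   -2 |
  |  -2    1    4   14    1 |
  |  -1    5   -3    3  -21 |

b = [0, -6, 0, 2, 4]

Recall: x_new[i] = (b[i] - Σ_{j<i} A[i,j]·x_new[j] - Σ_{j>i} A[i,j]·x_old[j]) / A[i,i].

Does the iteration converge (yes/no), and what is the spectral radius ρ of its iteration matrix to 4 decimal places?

yes, ρ = 0.1804

Let D = diag(-34, 32, -25, 14, -21); L, U the strict triangles.
GS T = -(D+L)⁻¹U: row 0 first, T[0,4] = -(4)/(-34) = +0.1176; later rows by forward substitution.
  T[0,:] = [+0.0000, -0.1765, +0.1471, -0.1176, +0.1176]
  T[1,:] = [+0.0000, -0.0331, +0.0901, -0.1783, +0.1783]
  T[2,:] = [+0.0000, +0.0379, -0.0366, +0.2378, -0.1178]
  T[3,:] = [+0.0000, -0.0337, +0.0250, -0.0720, -0.0337]
  T[4,:] = [+0.0000, -0.0097, +0.0233, -0.0811, +0.0489]
moduli |λ_i(T)| = 0.1804, 0.0540, 0.0540, 0.0143, 0.0000.
ρ(T) = max|λ| = 0.1804; 0.1804 < 1: convergent.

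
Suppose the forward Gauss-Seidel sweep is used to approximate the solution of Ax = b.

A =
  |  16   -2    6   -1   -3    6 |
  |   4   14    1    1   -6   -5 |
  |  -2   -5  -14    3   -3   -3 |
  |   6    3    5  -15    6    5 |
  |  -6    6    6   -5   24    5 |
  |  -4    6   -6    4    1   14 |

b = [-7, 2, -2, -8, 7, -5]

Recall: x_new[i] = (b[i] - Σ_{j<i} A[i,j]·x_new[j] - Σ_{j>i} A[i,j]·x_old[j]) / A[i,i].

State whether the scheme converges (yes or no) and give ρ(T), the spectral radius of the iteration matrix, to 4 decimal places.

yes, ρ = 0.7772

Write A = D+L+U with D = diag(16, 14, -14, -15, 24, 14).
Gauss-Seidel: T = -(D+L)⁻¹U, row 0 first, T[0,3] = -(-1)/(16) = +0.0625; later rows by forward substitution.
  T[0,:] = [+0.0000, +0.1250, -0.3750, +0.0625, +0.1875, -0.3750]
  T[1,:] = [+0.0000, -0.0357, +0.0357, -0.0893, +0.3750, +0.4643]
  T[2,:] = [+0.0000, -0.0051, +0.0408, +0.2372, -0.3750, -0.3265]
  T[3,:] = [+0.0000, +0.0412, -0.1293, +0.0862, +0.4250, +0.1673]
  T[4,:] = [+0.0000, +0.0500, -0.1398, -0.0034, +0.1354, -0.3017]
  T[5,:] = [+0.0000, +0.0335, -0.0580, +0.1334, -0.3990, -0.4723]
moduli |λ_i(T)| = 0.7772, 0.2860, 0.2860, 0.0614, 0.0117, 0.0000.
ρ(T) = max|λ| = 0.7772; 0.7772 < 1: convergent.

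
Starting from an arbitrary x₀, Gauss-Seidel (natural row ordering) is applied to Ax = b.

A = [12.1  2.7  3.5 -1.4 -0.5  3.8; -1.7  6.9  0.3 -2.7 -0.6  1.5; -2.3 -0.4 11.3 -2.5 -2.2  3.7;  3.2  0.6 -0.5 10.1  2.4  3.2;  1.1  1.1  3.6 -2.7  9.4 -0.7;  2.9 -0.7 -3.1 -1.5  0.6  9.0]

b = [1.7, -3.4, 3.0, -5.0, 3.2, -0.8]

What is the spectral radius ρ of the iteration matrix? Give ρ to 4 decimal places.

Let D = diag(12.1, 6.9, 11.3, 10.1, 9.4, 9); L, U the strict triangles.
T_GS = -(D+L)⁻¹U: row 0 first, T[0,1] = -(2.7)/(12.1) = -0.2231; later rows by forward substitution.
  T[0,:] = [+0.0000  -0.2231  -0.2893  +0.1157  +0.0413  -0.3140]
  T[1,:] = [+0.0000  -0.0550  -0.1147  +0.4198  +0.0971  -0.2948]
  T[2,:] = [+0.0000  -0.0474  -0.0629  +0.2596  +0.2065  -0.4018]
  T[3,:] = [+0.0000  +0.0716  +0.0953  -0.0487  -0.2463  -0.2197]
  T[4,:] = [+0.0000  +0.0713  +0.0988  -0.1761  -0.1660  +0.2365]
  T[5,:] = [+0.0000  +0.0585  +0.0719  +0.0884  +0.0354  -0.1125]
|eigenvalues of T|: 0.5191, 0.2167, 0.2167, 0.0650, 0.0077, 0.0000.
ρ = 0.5191; 0.5191 < 1 ⇒ converges.

0.5191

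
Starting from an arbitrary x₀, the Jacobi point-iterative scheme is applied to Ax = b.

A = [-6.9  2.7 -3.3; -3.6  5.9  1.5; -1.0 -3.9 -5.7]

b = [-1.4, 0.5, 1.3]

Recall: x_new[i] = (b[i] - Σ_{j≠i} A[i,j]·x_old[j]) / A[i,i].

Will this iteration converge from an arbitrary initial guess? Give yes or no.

yes

Split A = D + L + U, D = diag(-6.9, 5.9, -5.7).
T_J = -D⁻¹(L+U): T[1,2] = -(1.5)/(5.9) = -0.2542; T[1,1] = 0.
  T[0,:] = [+0.0000  +0.3913  -0.4783]
  T[1,:] = [+0.6102  +0.0000  -0.2542]
  T[2,:] = [-0.1754  -0.6842  +0.0000]
|roots of det(T-λI)|: 0.8647, 0.5011, 0.5011.
ρ(T) = max|λ| = 0.8647; 0.8647 < 1: convergent.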